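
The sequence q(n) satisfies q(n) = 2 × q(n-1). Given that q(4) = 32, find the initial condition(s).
In general q(n) = 2ⁿ · q(0). At n = 4: q(0) = q(4) / 2^4 = 32 / 16 = 2.

q(0) = 2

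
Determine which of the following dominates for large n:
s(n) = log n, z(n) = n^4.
Comparing growth rates:
Growth-rate hierarchy: log n ≺ any polynomial ≺ any exponential cⁿ (c>1) ≺ n! ≺ nⁿ.
polynomial degree 4 dominates logarithmic asymptotically.

z(n) grows faster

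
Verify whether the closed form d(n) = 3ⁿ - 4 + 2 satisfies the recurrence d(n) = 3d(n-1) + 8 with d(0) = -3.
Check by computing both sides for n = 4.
From the recurrence with d(0) = -3:
  d(0) = -3, d(1) = -1, d(2) = 5, d(3) = 23, d(4) = 77
  so the recurrence gives d(4) = 77.
From the proposed closed form d(n) = 3ⁿ - 4 + 2:
  d(4) = 79.
The recurrence gives 77 but the closed form gives 79, so the closed form does not satisfy the recurrence.

No, the closed form is incorrect.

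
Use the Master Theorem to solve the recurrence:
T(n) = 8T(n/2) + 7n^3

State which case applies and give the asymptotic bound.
Master Theorem template: T(n) = a·T(n/b) + f(n).
Here: a=8, b=2, f(n)=7n^3
Compute log_b(a) = log_2(8) = 3.
f(n) = 7n^3 = Θ(n^3). Case 2: T(n) = Θ(n^3 log n).

Case 2: T(n) = Θ(n^3 log n)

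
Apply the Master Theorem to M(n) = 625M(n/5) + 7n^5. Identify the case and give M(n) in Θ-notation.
Master Theorem template: M(n) = a·M(n/b) + f(n).
Here: a=625, b=5, f(n)=7n^5
Compute log_b(a) = log_5(625) = 4.
f(n) = 7n^5 = Ω(n^(4+ε)) with ε = 1, and the regularity condition holds (a·f(n/b) = (a/b^5)·f(n) with a/b^5 = 5^-1 < 1). Case 3: M(n) = Θ(f(n)) = Θ(n^5).

Case 3: M(n) = Θ(n^5)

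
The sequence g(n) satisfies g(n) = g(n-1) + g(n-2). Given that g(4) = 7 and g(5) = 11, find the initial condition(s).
Work backwards using g(k) = g(k+2) - g(k+1):
g(3) = g(5) - g(4) = 11 - 7 = 4
g(2) = g(4) - g(3) = 7 - 4 = 3
g(1) = g(3) - g(2) = 4 - 3 = 1
g(0) = g(2) - g(1) = 3 - 1 = 2

g(0) = 2, g(1) = 1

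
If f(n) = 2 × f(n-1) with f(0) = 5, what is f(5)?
Computing step by step:
f(0) = 5
f(1) = 2 × 5 = 10
f(2) = 2 × 10 = 20
f(3) = 2 × 20 = 40
f(4) = 2 × 40 = 80
f(5) = 2 × 80 = 160

160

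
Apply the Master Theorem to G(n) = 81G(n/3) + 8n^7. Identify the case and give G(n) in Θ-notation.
Master Theorem template: G(n) = a·G(n/b) + f(n).
Here: a=81, b=3, f(n)=8n^7
Compute log_b(a) = log_3(81) = 4.
f(n) = 8n^7 = Ω(n^(4+ε)) with ε = 3, and the regularity condition holds (a·f(n/b) = (a/b^7)·f(n) with a/b^7 = 3^-3 < 1). Case 3: G(n) = Θ(f(n)) = Θ(n^7).

Case 3: G(n) = Θ(n^7)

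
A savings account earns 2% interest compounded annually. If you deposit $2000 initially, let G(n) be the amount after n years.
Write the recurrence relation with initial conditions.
Each year the balance grows by 2%, i.e. is multiplied by 1 + 2/100 = 1.02, so G(n) = 1.02 × G(n-1). The initial deposit gives G(0) = 2000.
Unrolling gives the closed form G(n) = 2000 × (1.02)ⁿ.

G(n) = 1.02 × G(n-1), G(0) = 2000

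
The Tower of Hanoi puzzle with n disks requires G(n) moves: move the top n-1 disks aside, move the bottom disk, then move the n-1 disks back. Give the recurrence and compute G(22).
Moving n disks = move the top n-1 disks aside (G(n-1) moves) + move the largest disk (1 move) + move the n-1 disks back on top (G(n-1) moves), so G(n) = 2G(n-1) + 1, with G(1) = 1 (a single disk takes one move).
First terms: 1, 3, 7, 15, 31, 63, … — each is one less than a power of 2. Indeed G(n) + 1 = 2(G(n-1) + 1) with G(1) + 1 = 2, so G(n) + 1 = 2ⁿ and G(n) = 2ⁿ - 1.
Hence G(22) = 2^22 - 1 = 4194304 - 1 = 4194303.

G(n) = 2G(n-1) + 1, G(1) = 1; G(22) = 4194303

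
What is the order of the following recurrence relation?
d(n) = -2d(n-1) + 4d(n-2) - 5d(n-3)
The order is the largest lag k for which d(n-k) appears. Here the deepest term is d(n-3), so the order is 3.

Order 3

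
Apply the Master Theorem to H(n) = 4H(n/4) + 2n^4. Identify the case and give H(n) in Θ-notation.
Master Theorem template: H(n) = a·H(n/b) + f(n).
Here: a=4, b=4, f(n)=2n^4
Compute log_b(a) = log_4(4) = 1.
f(n) = 2n^4 = Ω(n^(1+ε)) with ε = 3, and the regularity condition holds (a·f(n/b) = (a/b^4)·f(n) with a/b^4 = 4^-3 < 1). Case 3: H(n) = Θ(f(n)) = Θ(n^4).

Case 3: H(n) = Θ(n^4)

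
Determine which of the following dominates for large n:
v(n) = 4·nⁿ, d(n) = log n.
Comparing growth rates:
Growth-rate hierarchy: log n ≺ any polynomial ≺ any exponential cⁿ (c>1) ≺ n! ≺ nⁿ.
super-exponential nⁿ dominates logarithmic asymptotically.

v(n) grows faster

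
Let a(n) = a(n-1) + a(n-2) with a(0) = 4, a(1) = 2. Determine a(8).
Computing the sequence terms:
4, 2, 6, 8, 14, 22, 36, 58, 94

94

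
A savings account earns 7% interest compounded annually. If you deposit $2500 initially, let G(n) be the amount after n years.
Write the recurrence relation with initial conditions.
Each year the balance grows by 7%, i.e. is multiplied by 1 + 7/100 = 1.07, so G(n) = 1.07 × G(n-1). The initial deposit gives G(0) = 2500.
Unrolling gives the closed form G(n) = 2500 × (1.07)ⁿ.

G(n) = 1.07 × G(n-1), G(0) = 2500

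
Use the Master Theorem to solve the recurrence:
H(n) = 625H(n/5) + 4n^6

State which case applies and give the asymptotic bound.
Master Theorem template: H(n) = a·H(n/b) + f(n).
Here: a=625, b=5, f(n)=4n^6
Compute log_b(a) = log_5(625) = 4.
f(n) = 4n^6 = Ω(n^(4+ε)) with ε = 2, and the regularity condition holds (a·f(n/b) = (a/b^6)·f(n) with a/b^6 = 5^-2 < 1). Case 3: H(n) = Θ(f(n)) = Θ(n^6).

Case 3: H(n) = Θ(n^6)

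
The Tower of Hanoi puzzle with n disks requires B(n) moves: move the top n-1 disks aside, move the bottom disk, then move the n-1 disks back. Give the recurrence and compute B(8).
Moving n disks = move the top n-1 disks aside (B(n-1) moves) + move the largest disk (1 move) + move the n-1 disks back on top (B(n-1) moves), so B(n) = 2B(n-1) + 1, with B(1) = 1 (a single disk takes one move).
First terms: 1, 3, 7, 15, 31, 63, … — each is one less than a power of 2. Indeed B(n) + 1 = 2(B(n-1) + 1) with B(1) + 1 = 2, so B(n) + 1 = 2ⁿ and B(n) = 2ⁿ - 1.
Hence B(8) = 2^8 - 1 = 256 - 1 = 255.

B(n) = 2B(n-1) + 1, B(1) = 1; B(8) = 255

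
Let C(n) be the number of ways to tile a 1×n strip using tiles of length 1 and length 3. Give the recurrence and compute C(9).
Condition on the last tile: it has length 1 (leaving a 1×(n-1) strip) or length 3 (leaving a 1×(n-3) strip), so C(n) = C(n-1) + C(n-3) (order-3 linear recurrence).
For 0 ≤ i < 3 only unit tiles fit, so C(i) = 1.
Iterating the recurrence: C(3) = 2, C(4) = 3, C(5) = 4, C(6) = 6, C(7) = 9, C(8) = 13, C(9) = 19.

C(n) = C(n-1) + C(n-3), with C(i) = 1 for 0 ≤ i < 3; C(9) = 19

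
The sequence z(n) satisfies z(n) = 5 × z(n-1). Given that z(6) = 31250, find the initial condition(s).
In general z(n) = 5ⁿ · z(0). At n = 6: z(0) = z(6) / 5^6 = 31250 / 15625 = 2.

z(0) = 2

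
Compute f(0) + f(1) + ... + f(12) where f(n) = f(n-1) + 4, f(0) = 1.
Computing the sequence terms: 1, 5, 9, 13, 17, 21, 25, 29, 33, 37, 41, 45, 49
Adding these values together:

325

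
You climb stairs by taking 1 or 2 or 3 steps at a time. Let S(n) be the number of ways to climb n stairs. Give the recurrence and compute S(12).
Condition on the size of the last step (1 to 3): before it there were n-1, …, n-3 stairs climbed, and these cases are disjoint, so S(n) = S(n-1) + S(n-2) + S(n-3) (order-3 linear recurrence).
Initial conditions by direct count (compositions of i into parts ≤ 3): S(1) = 1; S(2) = 2; S(3) = 4.
Iterating the recurrence: S(4) = 7, S(5) = 13, S(6) = 24, S(7) = 44, S(8) = 81, S(9) = 149, S(10) = 274, S(11) = 504, S(12) = 927.

S(n) = S(n-1) + S(n-2) + S(n-3), S(1) = 1, S(2) = 2, S(3) = 4; S(12) = 927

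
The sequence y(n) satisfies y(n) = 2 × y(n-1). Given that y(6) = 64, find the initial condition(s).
In general y(n) = 2ⁿ · y(0). At n = 6: y(0) = y(6) / 2^6 = 64 / 64 = 1.

y(0) = 1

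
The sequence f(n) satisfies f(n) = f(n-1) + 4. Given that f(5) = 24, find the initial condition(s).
f(5) = f(0) + 5·4, so f(0) = 24 - 20 = 4.

f(0) = 4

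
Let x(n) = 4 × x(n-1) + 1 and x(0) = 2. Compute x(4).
Computing step by step:
x(0) = 2
x(1) = 4 × 2 + 1 = 9
x(2) = 4 × 9 + 1 = 37
x(3) = 4 × 37 + 1 = 149
x(4) = 4 × 149 + 1 = 597

597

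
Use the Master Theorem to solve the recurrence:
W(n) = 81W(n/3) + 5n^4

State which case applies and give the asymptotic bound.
Master Theorem template: W(n) = a·W(n/b) + f(n).
Here: a=81, b=3, f(n)=5n^4
Compute log_b(a) = log_3(81) = 4.
f(n) = 5n^4 = Θ(n^4). Case 2: W(n) = Θ(n^4 log n).

Case 2: W(n) = Θ(n^4 log n)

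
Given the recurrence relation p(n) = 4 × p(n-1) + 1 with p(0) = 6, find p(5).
Computing step by step:
p(0) = 6
p(1) = 4 × 6 + 1 = 25
p(2) = 4 × 25 + 1 = 101
p(3) = 4 × 101 + 1 = 405
p(4) = 4 × 405 + 1 = 1621
p(5) = 4 × 1621 + 1 = 6485

6485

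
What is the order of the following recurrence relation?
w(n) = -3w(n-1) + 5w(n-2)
The order is the largest lag k for which w(n-k) appears. Here the deepest term is w(n-2), so the order is 2.

Order 2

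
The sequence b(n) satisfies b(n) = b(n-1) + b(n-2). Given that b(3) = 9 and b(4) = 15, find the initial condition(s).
Work backwards using b(k) = b(k+2) - b(k+1):
b(2) = b(4) - b(3) = 15 - 9 = 6
b(1) = b(3) - b(2) = 9 - 6 = 3
b(0) = b(2) - b(1) = 6 - 3 = 3

b(0) = 3, b(1) = 3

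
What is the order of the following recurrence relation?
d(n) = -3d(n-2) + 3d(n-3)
The order is the largest lag k for which d(n-k) appears. Here the deepest term is d(n-3), so the order is 3.

Order 3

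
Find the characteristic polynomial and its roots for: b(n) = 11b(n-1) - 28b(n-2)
Substitute b(n) = rⁿ and divide through by rⁿ⁻²: r² - 11r + 28 = 0
Factor: (r - 7)(r - 4) = 0, so r = 7, 4.
General solution: b(n) = A·7ⁿ + B·4ⁿ

Characteristic: r² - 11r + 28 = 0, Roots: r = 7, 4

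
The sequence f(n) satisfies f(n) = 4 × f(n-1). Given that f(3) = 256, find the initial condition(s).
In general f(n) = 4ⁿ · f(0). At n = 3: f(0) = f(3) / 4^3 = 256 / 64 = 4.

f(0) = 4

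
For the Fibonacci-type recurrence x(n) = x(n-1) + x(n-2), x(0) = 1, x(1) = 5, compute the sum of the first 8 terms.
Computing the sequence terms: 1, 5, 6, 11, 17, 28, 45, 73
Adding these values together:

186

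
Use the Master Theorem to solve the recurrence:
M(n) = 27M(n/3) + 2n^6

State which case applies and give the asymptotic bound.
Master Theorem template: M(n) = a·M(n/b) + f(n).
Here: a=27, b=3, f(n)=2n^6
Compute log_b(a) = log_3(27) = 3.
f(n) = 2n^6 = Ω(n^(3+ε)) with ε = 3, and the regularity condition holds (a·f(n/b) = (a/b^6)·f(n) with a/b^6 = 3^-3 < 1). Case 3: M(n) = Θ(f(n)) = Θ(n^6).

Case 3: M(n) = Θ(n^6)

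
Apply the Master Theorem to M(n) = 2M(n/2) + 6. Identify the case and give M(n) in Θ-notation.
Master Theorem template: M(n) = a·M(n/b) + f(n).
Here: a=2, b=2, f(n)=6
Compute log_b(a) = log_2(2) = 1.
f(n) = 6 = O(n^(1-ε)) with ε = 1. Case 1: M(n) = Θ(n^log_b(a)) = Θ(n).

Case 1: M(n) = Θ(n)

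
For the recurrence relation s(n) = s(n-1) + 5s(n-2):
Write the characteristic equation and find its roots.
Substitute s(n) = rⁿ and divide through by rⁿ⁻²: r² - r - 5 = 0
Discriminant: 1² + 4·5 = 21, not a perfect square, so by the quadratic formula r = (1 ± √21)/2.
General solution: s(n) = A·r₁ⁿ + B·r₂ⁿ where r₁,r₂ = (1 ± √21)/2

Characteristic: r² - r - 5 = 0, Roots: r = (1 ± √21)/2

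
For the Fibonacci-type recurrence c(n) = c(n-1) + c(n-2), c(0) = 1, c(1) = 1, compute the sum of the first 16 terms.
Computing the sequence terms: 1, 1, 2, 3, 5, 8, 13, 21, 34, 55, 89, 144, 233, 377, 610, 987
Adding these values together:

2583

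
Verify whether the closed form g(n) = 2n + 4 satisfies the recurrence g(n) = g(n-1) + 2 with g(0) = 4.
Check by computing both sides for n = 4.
From the recurrence with g(0) = 4:
  g(0) = 4, g(1) = 6, g(2) = 8, g(3) = 10, g(4) = 12
  so the recurrence gives g(4) = 12.
From the proposed closed form g(n) = 2n + 4:
  g(4) = 12.
Both sides give 12 at n = 4, and the initial condition(s) match, so the closed form is consistent.

Yes, the closed form is correct.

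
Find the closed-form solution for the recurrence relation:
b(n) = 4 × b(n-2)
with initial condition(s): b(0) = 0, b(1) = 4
Recurrence: b(n) = 4 × b(n-2), initial: b(0) = 0, b(1) = 4.
Characteristic equation: r² - 4 = 0, which factors as (r - 2)(r + 2) = 0, so r = 2, -2. General solution b(n) = A·2ⁿ + B·(-2)ⁿ. From b(0) = 0: A + B = 0. From b(1) = 4: 2A - 2B = 4. Solving gives A = 1, B = -1.

b(n) = 2ⁿ - (-2)ⁿ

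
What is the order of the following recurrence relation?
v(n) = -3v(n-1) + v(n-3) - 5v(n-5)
The order is the largest lag k for which v(n-k) appears. Here the deepest term is v(n-5), so the order is 5.

Order 5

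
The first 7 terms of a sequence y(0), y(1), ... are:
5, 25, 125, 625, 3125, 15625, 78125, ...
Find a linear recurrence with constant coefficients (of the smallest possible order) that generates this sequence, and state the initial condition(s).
Look for the lowest-order linear relation among consecutive terms.
Observation: each term is 5× the previous.
Check at n=2: 5·25 = 125. ✓

y(n) = 5 × y(n-1), y(0) = 5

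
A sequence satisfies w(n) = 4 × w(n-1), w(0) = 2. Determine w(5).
Computing step by step:
w(0) = 2
w(1) = 4 × 2 = 8
w(2) = 4 × 8 = 32
w(3) = 4 × 32 = 128
w(4) = 4 × 128 = 512
w(5) = 4 × 512 = 2048

2048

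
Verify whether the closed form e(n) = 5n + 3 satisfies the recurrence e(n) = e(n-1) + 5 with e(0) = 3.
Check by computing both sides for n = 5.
From the recurrence with e(0) = 3:
  e(0) = 3, e(1) = 8, e(2) = 13, e(3) = 18, e(4) = 23, e(5) = 28
  so the recurrence gives e(5) = 28.
From the proposed closed form e(n) = 5n + 3:
  e(5) = 28.
Both sides give 28 at n = 5, and the initial condition(s) match, so the closed form is consistent.

Yes, the closed form is correct.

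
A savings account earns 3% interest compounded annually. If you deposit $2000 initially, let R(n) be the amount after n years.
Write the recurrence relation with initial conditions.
Each year the balance grows by 3%, i.e. is multiplied by 1 + 3/100 = 1.03, so R(n) = 1.03 × R(n-1). The initial deposit gives R(0) = 2000.
Unrolling gives the closed form R(n) = 2000 × (1.03)ⁿ.

R(n) = 1.03 × R(n-1), R(0) = 2000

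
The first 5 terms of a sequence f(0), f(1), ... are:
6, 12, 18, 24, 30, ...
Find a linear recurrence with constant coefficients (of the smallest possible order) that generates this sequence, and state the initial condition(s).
Look for the lowest-order linear relation among consecutive terms.
Observation: consecutive differences are constant (= 6).
Check at n=2: 1·12 + 6 = 18. ✓

f(n) = f(n-1) + 6, f(0) = 6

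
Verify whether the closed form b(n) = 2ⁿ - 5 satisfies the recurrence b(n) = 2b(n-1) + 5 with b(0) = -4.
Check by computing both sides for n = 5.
From the recurrence with b(0) = -4:
  b(0) = -4, b(1) = -3, b(2) = -1, b(3) = 3, b(4) = 11, b(5) = 27
  so the recurrence gives b(5) = 27.
From the proposed closed form b(n) = 2ⁿ - 5:
  b(5) = 27.
Both sides give 27 at n = 5, and the initial condition(s) match, so the closed form is consistent.

Yes, the closed form is correct.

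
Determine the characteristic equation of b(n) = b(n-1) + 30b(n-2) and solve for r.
Substitute b(n) = rⁿ and divide through by rⁿ⁻²: r² - r - 30 = 0
Factor: (r + 5)(r - 6) = 0, so r = -5, 6.
General solution: b(n) = A·(-5)ⁿ + B·6ⁿ

Characteristic: r² - r - 30 = 0, Roots: r = -5, 6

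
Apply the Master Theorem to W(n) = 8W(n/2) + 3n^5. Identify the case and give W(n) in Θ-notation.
Master Theorem template: W(n) = a·W(n/b) + f(n).
Here: a=8, b=2, f(n)=3n^5
Compute log_b(a) = log_2(8) = 3.
f(n) = 3n^5 = Ω(n^(3+ε)) with ε = 2, and the regularity condition holds (a·f(n/b) = (a/b^5)·f(n) with a/b^5 = 2^-2 < 1). Case 3: W(n) = Θ(f(n)) = Θ(n^5).

Case 3: W(n) = Θ(n^5)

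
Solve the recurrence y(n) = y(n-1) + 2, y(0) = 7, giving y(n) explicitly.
Recurrence: y(n) = y(n-1) + 2, initial: y(0) = 7.
Each step adds 2, so y(n) = y(0) + 2n = 2n + 7.

y(n) = 2n + 7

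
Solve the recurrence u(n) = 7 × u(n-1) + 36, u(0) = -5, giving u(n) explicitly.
Recurrence: u(n) = 7 × u(n-1) + 36, initial: u(0) = -5.
Try u(n) = A·7ⁿ + C. Substituting: A·7ⁿ + C = 7(A·7ⁿ⁻¹ + C) + 36 = A·7ⁿ + 7C + 36, so C = 7C + 36, giving C = -6. Then u(0) = A - 6 = -5 gives A = 1.

u(n) = 7ⁿ - 6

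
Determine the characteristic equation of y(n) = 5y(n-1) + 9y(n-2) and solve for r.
Substitute y(n) = rⁿ and divide through by rⁿ⁻²: r² - 5r - 9 = 0
Discriminant: 5² + 4·9 = 61, not a perfect square, so by the quadratic formula r = (5 ± √61)/2.
General solution: y(n) = A·r₁ⁿ + B·r₂ⁿ where r₁,r₂ = (5 ± √61)/2

Characteristic: r² - 5r - 9 = 0, Roots: r = (5 ± √61)/2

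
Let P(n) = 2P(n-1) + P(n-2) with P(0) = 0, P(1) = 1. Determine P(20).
Computing the sequence terms:
0, 1, 2, 5, 12, 29, 70, 169, 408, 985, 2378, 5741, 13860, 33461, 80782, 195025, 470832, 1136689, 2744210, 6625109, 15994428

15994428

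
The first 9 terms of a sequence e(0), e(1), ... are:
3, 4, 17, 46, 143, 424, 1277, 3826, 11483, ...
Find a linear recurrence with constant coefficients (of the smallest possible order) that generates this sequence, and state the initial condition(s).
Look for the lowest-order linear relation among consecutive terms.
Observation: e(n) - 2·e(n-1) - (3)·e(n-2) = 0 holds for the shown terms, and no order-1 relation e(n) = α·e(n-1) + β fits.
Check at n=3: 2·17 + (3)·4 = 46. ✓

e(n) = 2e(n-1) + 3e(n-2), e(0) = 3, e(1) = 4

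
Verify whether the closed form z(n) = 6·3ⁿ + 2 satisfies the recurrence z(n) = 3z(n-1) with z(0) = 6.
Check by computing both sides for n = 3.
From the recurrence with z(0) = 6:
  z(0) = 6, z(1) = 18, z(2) = 54, z(3) = 162
  so the recurrence gives z(3) = 162.
From the proposed closed form z(n) = 6·3ⁿ + 2:
  z(3) = 164.
The recurrence gives 162 but the closed form gives 164, so the closed form does not satisfy the recurrence.

No, the closed form is incorrect.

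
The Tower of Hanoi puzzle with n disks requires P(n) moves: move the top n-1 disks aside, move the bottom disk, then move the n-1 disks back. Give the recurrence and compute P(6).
Moving n disks = move the top n-1 disks aside (P(n-1) moves) + move the largest disk (1 move) + move the n-1 disks back on top (P(n-1) moves), so P(n) = 2P(n-1) + 1, with P(1) = 1 (a single disk takes one move).
First terms: 1, 3, 7, 15, 31, 63, … — each is one less than a power of 2. Indeed P(n) + 1 = 2(P(n-1) + 1) with P(1) + 1 = 2, so P(n) + 1 = 2ⁿ and P(n) = 2ⁿ - 1.
Hence P(6) = 2^6 - 1 = 64 - 1 = 63.

P(n) = 2P(n-1) + 1, P(1) = 1; P(6) = 63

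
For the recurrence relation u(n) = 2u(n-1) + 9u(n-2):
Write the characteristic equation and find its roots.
Substitute u(n) = rⁿ and divide through by rⁿ⁻²: r² - 2r - 9 = 0
Discriminant: 2² + 4·9 = 40, not a perfect square, so by the quadratic formula r = (2 ± √40)/2.
General solution: u(n) = A·r₁ⁿ + B·r₂ⁿ where r₁,r₂ = (2 ± √40)/2

Characteristic: r² - 2r - 9 = 0, Roots: r = (2 ± √40)/2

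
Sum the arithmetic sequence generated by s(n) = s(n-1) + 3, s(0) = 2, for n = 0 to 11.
Computing the sequence terms: 2, 5, 8, 11, 14, 17, 20, 23, 26, 29, 32, 35
Adding these values together:

222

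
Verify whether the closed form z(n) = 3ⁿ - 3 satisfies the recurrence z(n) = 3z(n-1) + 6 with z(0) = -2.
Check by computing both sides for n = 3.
From the recurrence with z(0) = -2:
  z(0) = -2, z(1) = 0, z(2) = 6, z(3) = 24
  so the recurrence gives z(3) = 24.
From the proposed closed form z(n) = 3ⁿ - 3:
  z(3) = 24.
Both sides give 24 at n = 3, and the initial condition(s) match, so the closed form is consistent.

Yes, the closed form is correct.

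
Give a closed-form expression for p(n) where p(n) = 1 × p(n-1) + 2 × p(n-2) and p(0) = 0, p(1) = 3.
Recurrence: p(n) = 1 × p(n-1) + 2 × p(n-2), initial: p(0) = 0, p(1) = 3.
Characteristic equation: r² - 1r - 2 = 0, which factors as (r - 2)(r + 1) = 0, so r = 2, -1. General solution p(n) = A·2ⁿ + B·(-1)ⁿ. From p(0) = 0: A + B = 0. From p(1) = 3: 2A - 1B = 3. Solving gives A = 1, B = -1.

p(n) = 2ⁿ - (-1)ⁿ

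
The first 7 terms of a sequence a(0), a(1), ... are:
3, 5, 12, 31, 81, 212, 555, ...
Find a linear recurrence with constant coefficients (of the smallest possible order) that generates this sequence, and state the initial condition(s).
Look for the lowest-order linear relation among consecutive terms.
Observation: a(n) - 3·a(n-1) - (-1)·a(n-2) = 0 holds for the shown terms, and no order-1 relation a(n) = α·a(n-1) + β fits.
Check at n=3: 3·12 + (-1)·5 = 31. ✓

a(n) = 3a(n-1) - a(n-2), a(0) = 3, a(1) = 5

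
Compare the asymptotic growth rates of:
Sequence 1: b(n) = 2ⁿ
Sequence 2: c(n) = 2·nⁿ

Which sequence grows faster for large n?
Comparing growth rates:
Growth-rate hierarchy: log n ≺ any polynomial ≺ any exponential cⁿ (c>1) ≺ n! ≺ nⁿ.
super-exponential nⁿ dominates exponential base 2 asymptotically.

c(n) grows faster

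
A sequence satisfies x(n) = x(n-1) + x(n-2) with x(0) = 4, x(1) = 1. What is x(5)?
Computing the sequence terms:
4, 1, 5, 6, 11, 17

17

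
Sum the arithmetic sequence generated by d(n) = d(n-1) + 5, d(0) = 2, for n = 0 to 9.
Computing the sequence terms: 2, 7, 12, 17, 22, 27, 32, 37, 42, 47
Adding these values together:

245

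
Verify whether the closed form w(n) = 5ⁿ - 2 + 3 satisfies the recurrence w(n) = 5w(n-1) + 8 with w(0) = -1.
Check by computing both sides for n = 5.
From the recurrence with w(0) = -1:
  w(0) = -1, w(1) = 3, w(2) = 23, w(3) = 123, w(4) = 623, w(5) = 3123
  so the recurrence gives w(5) = 3123.
From the proposed closed form w(n) = 5ⁿ - 2 + 3:
  w(5) = 3126.
The recurrence gives 3123 but the closed form gives 3126, so the closed form does not satisfy the recurrence.

No, the closed form is incorrect.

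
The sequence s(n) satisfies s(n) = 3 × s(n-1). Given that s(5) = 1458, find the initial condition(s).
In general s(n) = 3ⁿ · s(0). At n = 5: s(0) = s(5) / 3^5 = 1458 / 243 = 6.

s(0) = 6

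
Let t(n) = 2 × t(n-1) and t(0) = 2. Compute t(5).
Computing step by step:
t(0) = 2
t(1) = 2 × 2 = 4
t(2) = 2 × 4 = 8
t(3) = 2 × 8 = 16
t(4) = 2 × 16 = 32
t(5) = 2 × 32 = 64

64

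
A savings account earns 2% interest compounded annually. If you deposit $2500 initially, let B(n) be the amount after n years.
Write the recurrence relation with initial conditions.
Each year the balance grows by 2%, i.e. is multiplied by 1 + 2/100 = 1.02, so B(n) = 1.02 × B(n-1). The initial deposit gives B(0) = 2500.
Unrolling gives the closed form B(n) = 2500 × (1.02)ⁿ.

B(n) = 1.02 × B(n-1), B(0) = 2500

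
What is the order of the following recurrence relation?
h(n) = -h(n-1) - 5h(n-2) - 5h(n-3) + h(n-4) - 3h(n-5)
The order is the largest lag k for which h(n-k) appears. Here the deepest term is h(n-5), so the order is 5.

Order 5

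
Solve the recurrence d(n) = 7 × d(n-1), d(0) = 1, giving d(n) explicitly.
Recurrence: d(n) = 7 × d(n-1), initial: d(0) = 1.
Each term is 7 times the previous, so this is geometric with ratio 7. After n steps: d(n) = d(0)·7ⁿ = 7ⁿ.

d(n) = 7ⁿ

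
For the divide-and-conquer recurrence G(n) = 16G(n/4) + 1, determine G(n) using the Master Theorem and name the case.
Master Theorem template: G(n) = a·G(n/b) + f(n).
Here: a=16, b=4, f(n)=1
Compute log_b(a) = log_4(16) = 2.
f(n) = 1 = O(n^(2-ε)) with ε = 2. Case 1: G(n) = Θ(n^log_b(a)) = Θ(n^2).

Case 1: G(n) = Θ(n^2)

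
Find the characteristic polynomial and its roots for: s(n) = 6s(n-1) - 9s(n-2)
Substitute s(n) = rⁿ and divide through by rⁿ⁻²: r² - 6r + 9 = 0
Factor: (r - 3)² = 0, so r = 3 (double root).
General solution: s(n) = (A + Bn)·3ⁿ

Characteristic: r² - 6r + 9 = 0, Roots: r = 3 (double root)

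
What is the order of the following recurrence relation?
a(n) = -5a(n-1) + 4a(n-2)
The order is the largest lag k for which a(n-k) appears. Here the deepest term is a(n-2), so the order is 2.

Order 2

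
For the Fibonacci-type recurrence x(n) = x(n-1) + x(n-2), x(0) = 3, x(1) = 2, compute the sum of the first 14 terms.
Computing the sequence terms: 3, 2, 5, 7, 12, 19, 31, 50, 81, 131, 212, 343, 555, 898
Adding these values together:

2349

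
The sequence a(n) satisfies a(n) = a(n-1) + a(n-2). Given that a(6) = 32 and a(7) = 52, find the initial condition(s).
Work backwards using a(k) = a(k+2) - a(k+1):
a(5) = a(7) - a(6) = 52 - 32 = 20
a(4) = a(6) - a(5) = 32 - 20 = 12
a(3) = a(5) - a(4) = 20 - 12 = 8
a(2) = a(4) - a(3) = 12 - 8 = 4
a(1) = a(3) - a(2) = 8 - 4 = 4
a(0) = a(2) - a(1) = 4 - 4 = 0

a(0) = 0, a(1) = 4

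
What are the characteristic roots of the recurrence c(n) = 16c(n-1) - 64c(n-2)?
Substitute c(n) = rⁿ and divide through by rⁿ⁻²: r² - 16r + 64 = 0
Factor: (r - 8)² = 0, so r = 8 (double root).
General solution: c(n) = (A + Bn)·8ⁿ

Characteristic: r² - 16r + 64 = 0, Roots: r = 8 (double root)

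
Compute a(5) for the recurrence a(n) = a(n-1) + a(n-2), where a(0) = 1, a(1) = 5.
Computing the sequence terms:
1, 5, 6, 11, 17, 28

28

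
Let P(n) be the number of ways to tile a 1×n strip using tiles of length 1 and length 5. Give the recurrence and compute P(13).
Condition on the last tile: it has length 1 (leaving a 1×(n-1) strip) or length 5 (leaving a 1×(n-5) strip), so P(n) = P(n-1) + P(n-5) (order-5 linear recurrence).
For 0 ≤ i < 5 only unit tiles fit, so P(i) = 1.
Iterating the recurrence: P(5) = 2, P(6) = 3, P(7) = 4, P(8) = 5, P(9) = 6, P(10) = 8, P(11) = 11, P(12) = 15, P(13) = 20.

P(n) = P(n-1) + P(n-5), with P(i) = 1 for 0 ≤ i < 5; P(13) = 20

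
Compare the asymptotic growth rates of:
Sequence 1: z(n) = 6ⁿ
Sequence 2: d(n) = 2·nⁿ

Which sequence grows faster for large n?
Comparing growth rates:
Growth-rate hierarchy: log n ≺ any polynomial ≺ any exponential cⁿ (c>1) ≺ n! ≺ nⁿ.
super-exponential nⁿ dominates exponential base 6 asymptotically.

d(n) grows faster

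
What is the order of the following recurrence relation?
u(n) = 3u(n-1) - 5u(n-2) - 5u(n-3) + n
The order is the largest lag k for which u(n-k) appears. Here the deepest term is u(n-3) (the n term is non-homogeneous and does not affect the order), so the order is 3.

Order 3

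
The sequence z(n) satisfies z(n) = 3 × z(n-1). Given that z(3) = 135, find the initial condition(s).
In general z(n) = 3ⁿ · z(0). At n = 3: z(0) = z(3) / 3^3 = 135 / 27 = 5.

z(0) = 5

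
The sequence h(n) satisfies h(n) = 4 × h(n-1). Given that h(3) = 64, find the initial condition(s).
In general h(n) = 4ⁿ · h(0). At n = 3: h(0) = h(3) / 4^3 = 64 / 64 = 1.

h(0) = 1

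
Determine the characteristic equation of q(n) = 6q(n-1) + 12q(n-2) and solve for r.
Substitute q(n) = rⁿ and divide through by rⁿ⁻²: r² - 6r - 12 = 0
Discriminant: 6² + 4·12 = 84, not a perfect square, so by the quadratic formula r = (6 ± √84)/2.
General solution: q(n) = A·r₁ⁿ + B·r₂ⁿ where r₁,r₂ = (6 ± √84)/2

Characteristic: r² - 6r - 12 = 0, Roots: r = (6 ± √84)/2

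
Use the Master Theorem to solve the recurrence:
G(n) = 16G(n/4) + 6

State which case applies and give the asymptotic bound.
Master Theorem template: G(n) = a·G(n/b) + f(n).
Here: a=16, b=4, f(n)=6
Compute log_b(a) = log_4(16) = 2.
f(n) = 6 = O(n^(2-ε)) with ε = 2. Case 1: G(n) = Θ(n^log_b(a)) = Θ(n^2).

Case 1: G(n) = Θ(n^2)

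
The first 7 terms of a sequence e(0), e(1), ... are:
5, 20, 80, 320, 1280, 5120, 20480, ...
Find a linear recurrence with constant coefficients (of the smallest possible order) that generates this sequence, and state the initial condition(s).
Look for the lowest-order linear relation among consecutive terms.
Observation: each term is 4× the previous.
Check at n=2: 4·20 = 80. ✓

e(n) = 4 × e(n-1), e(0) = 5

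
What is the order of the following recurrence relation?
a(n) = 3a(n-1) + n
The order is the largest lag k for which a(n-k) appears. Here the deepest term is a(n-1) (the n term is non-homogeneous and does not affect the order), so the order is 1.

Order 1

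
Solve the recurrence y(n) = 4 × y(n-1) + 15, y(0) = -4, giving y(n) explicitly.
Recurrence: y(n) = 4 × y(n-1) + 15, initial: y(0) = -4.
Try y(n) = A·4ⁿ + C. Substituting: A·4ⁿ + C = 4(A·4ⁿ⁻¹ + C) + 15 = A·4ⁿ + 4C + 15, so C = 4C + 15, giving C = -5. Then y(0) = A - 5 = -4 gives A = 1.

y(n) = 4ⁿ - 5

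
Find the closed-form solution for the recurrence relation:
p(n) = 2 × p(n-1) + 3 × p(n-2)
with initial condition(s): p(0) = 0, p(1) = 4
Recurrence: p(n) = 2 × p(n-1) + 3 × p(n-2), initial: p(0) = 0, p(1) = 4.
Characteristic equation: r² - 2r - 3 = 0, which factors as (r - 3)(r + 1) = 0, so r = 3, -1. General solution p(n) = A·3ⁿ + B·(-1)ⁿ. From p(0) = 0: A + B = 0. From p(1) = 4: 3A - 1B = 4. Solving gives A = 1, B = -1.

p(n) = 3ⁿ - (-1)ⁿ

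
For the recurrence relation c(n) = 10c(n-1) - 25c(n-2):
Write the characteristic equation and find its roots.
Substitute c(n) = rⁿ and divide through by rⁿ⁻²: r² - 10r + 25 = 0
Factor: (r - 5)² = 0, so r = 5 (double root).
General solution: c(n) = (A + Bn)·5ⁿ

Characteristic: r² - 10r + 25 = 0, Roots: r = 5 (double root)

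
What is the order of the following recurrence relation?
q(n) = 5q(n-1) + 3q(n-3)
The order is the largest lag k for which q(n-k) appears. Here the deepest term is q(n-3), so the order is 3.

Order 3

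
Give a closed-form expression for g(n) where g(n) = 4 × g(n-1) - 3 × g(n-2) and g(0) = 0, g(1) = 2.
Recurrence: g(n) = 4 × g(n-1) - 3 × g(n-2), initial: g(0) = 0, g(1) = 2.
Characteristic equation: r² - 4r + 3 = 0, which factors as (r - 3)(r - 1) = 0, so r = 3, 1. General solution g(n) = A·3ⁿ + B·1ⁿ. From g(0) = 0: A + B = 0. From g(1) = 2: 3A + 1B = 2. Solving gives A = 1, B = -1.

g(n) = 3ⁿ - 1ⁿ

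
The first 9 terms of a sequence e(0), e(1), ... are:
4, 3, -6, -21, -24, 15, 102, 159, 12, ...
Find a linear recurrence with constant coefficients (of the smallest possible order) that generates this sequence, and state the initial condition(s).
Look for the lowest-order linear relation among consecutive terms.
Observation: e(n) - 2·e(n-1) - (-3)·e(n-2) = 0 holds for the shown terms, and no order-1 relation e(n) = α·e(n-1) + β fits.
Check at n=3: 2·-6 + (-3)·3 = -21. ✓

e(n) = 2e(n-1) - 3e(n-2), e(0) = 4, e(1) = 3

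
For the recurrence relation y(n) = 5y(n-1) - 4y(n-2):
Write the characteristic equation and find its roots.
Substitute y(n) = rⁿ and divide through by rⁿ⁻²: r² - 5r + 4 = 0
Factor: (r - 4)(r - 1) = 0, so r = 4, 1.
General solution: y(n) = A·4ⁿ + B·1ⁿ

Characteristic: r² - 5r + 4 = 0, Roots: r = 4, 1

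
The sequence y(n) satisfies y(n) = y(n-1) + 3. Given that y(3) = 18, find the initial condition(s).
y(3) = y(0) + 3·3, so y(0) = 18 - 9 = 9.

y(0) = 9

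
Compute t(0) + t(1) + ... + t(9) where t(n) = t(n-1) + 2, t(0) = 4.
Computing the sequence terms: 4, 6, 8, 10, 12, 14, 16, 18, 20, 22
Adding these values together:

130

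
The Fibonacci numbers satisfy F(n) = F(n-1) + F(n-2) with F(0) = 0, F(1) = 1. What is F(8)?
Computing the sequence terms:
0, 1, 1, 2, 3, 5, 8, 13, 21

21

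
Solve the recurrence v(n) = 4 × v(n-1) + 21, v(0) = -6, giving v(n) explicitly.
Recurrence: v(n) = 4 × v(n-1) + 21, initial: v(0) = -6.
Try v(n) = A·4ⁿ + C. Substituting: A·4ⁿ + C = 4(A·4ⁿ⁻¹ + C) + 21 = A·4ⁿ + 4C + 21, so C = 4C + 21, giving C = -7. Then v(0) = A - 7 = -6 gives A = 1.

v(n) = 4ⁿ - 7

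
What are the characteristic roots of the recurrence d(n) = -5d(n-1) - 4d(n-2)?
Substitute d(n) = rⁿ and divide through by rⁿ⁻²: r² + 5r + 4 = 0
Factor: (r + 4)(r + 1) = 0, so r = -4, -1.
General solution: d(n) = A·(-4)ⁿ + B·(-1)ⁿ

Characteristic: r² + 5r + 4 = 0, Roots: r = -4, -1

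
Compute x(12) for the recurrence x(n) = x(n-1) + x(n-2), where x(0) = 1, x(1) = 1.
Computing the sequence terms:
1, 1, 2, 3, 5, 8, 13, 21, 34, 55, 89, 144, 233

233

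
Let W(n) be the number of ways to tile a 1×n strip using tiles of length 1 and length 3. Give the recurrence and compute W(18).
Condition on the last tile: it has length 1 (leaving a 1×(n-1) strip) or length 3 (leaving a 1×(n-3) strip), so W(n) = W(n-1) + W(n-3) (order-3 linear recurrence).
For 0 ≤ i < 3 only unit tiles fit, so W(i) = 1.
Iterating the recurrence: W(3) = 2, W(4) = 3, W(5) = 4, W(6) = 6, W(7) = 9, W(8) = 13, W(9) = 19, W(10) = 28, W(11) = 41, W(12) = 60, W(13) = 88, W(14) = 129, W(15) = 189, W(16) = 277, W(17) = 406, W(18) = 595.

W(n) = W(n-1) + W(n-3), with W(i) = 1 for 0 ≤ i < 3; W(18) = 595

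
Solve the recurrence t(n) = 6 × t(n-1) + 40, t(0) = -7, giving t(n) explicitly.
Recurrence: t(n) = 6 × t(n-1) + 40, initial: t(0) = -7.
Try t(n) = A·6ⁿ + C. Substituting: A·6ⁿ + C = 6(A·6ⁿ⁻¹ + C) + 40 = A·6ⁿ + 6C + 40, so C = 6C + 40, giving C = -8. Then t(0) = A - 8 = -7 gives A = 1.

t(n) = 6ⁿ - 8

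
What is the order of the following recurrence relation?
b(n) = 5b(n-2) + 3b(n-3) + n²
The order is the largest lag k for which b(n-k) appears. Here the deepest term is b(n-3) (the n² term is non-homogeneous and does not affect the order), so the order is 3.

Order 3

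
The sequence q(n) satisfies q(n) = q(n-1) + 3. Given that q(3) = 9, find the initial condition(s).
q(3) = q(0) + 3·3, so q(0) = 9 - 9 = 0.

q(0) = 0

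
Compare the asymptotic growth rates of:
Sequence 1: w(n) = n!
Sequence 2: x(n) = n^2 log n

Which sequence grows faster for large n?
Comparing growth rates:
Growth-rate hierarchy: log n ≺ any polynomial ≺ any exponential cⁿ (c>1) ≺ n! ≺ nⁿ.
factorial dominates polynomial degree 2 (with log factor) asymptotically.

w(n) grows faster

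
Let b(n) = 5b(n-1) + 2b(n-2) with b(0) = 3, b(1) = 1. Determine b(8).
Computing the sequence terms:
3, 1, 11, 57, 307, 1649, 8859, 47593, 255683

255683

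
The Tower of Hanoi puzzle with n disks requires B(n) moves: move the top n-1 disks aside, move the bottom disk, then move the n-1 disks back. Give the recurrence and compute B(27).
Moving n disks = move the top n-1 disks aside (B(n-1) moves) + move the largest disk (1 move) + move the n-1 disks back on top (B(n-1) moves), so B(n) = 2B(n-1) + 1, with B(1) = 1 (a single disk takes one move).
First terms: 1, 3, 7, 15, 31, 63, … — each is one less than a power of 2. Indeed B(n) + 1 = 2(B(n-1) + 1) with B(1) + 1 = 2, so B(n) + 1 = 2ⁿ and B(n) = 2ⁿ - 1.
Hence B(27) = 2^27 - 1 = 134217728 - 1 = 134217727.

B(n) = 2B(n-1) + 1, B(1) = 1; B(27) = 134217727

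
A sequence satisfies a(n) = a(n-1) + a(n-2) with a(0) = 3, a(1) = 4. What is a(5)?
Computing the sequence terms:
3, 4, 7, 11, 18, 29

29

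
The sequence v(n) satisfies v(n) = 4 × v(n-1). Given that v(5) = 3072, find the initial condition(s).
In general v(n) = 4ⁿ · v(0). At n = 5: v(0) = v(5) / 4^5 = 3072 / 1024 = 3.

v(0) = 3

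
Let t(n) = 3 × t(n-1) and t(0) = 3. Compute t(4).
Computing step by step:
t(0) = 3
t(1) = 3 × 3 = 9
t(2) = 3 × 9 = 27
t(3) = 3 × 27 = 81
t(4) = 3 × 81 = 243

243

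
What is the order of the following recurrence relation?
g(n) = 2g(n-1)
The order is the largest lag k for which g(n-k) appears. Here the deepest term is g(n-1), so the order is 1.

Order 1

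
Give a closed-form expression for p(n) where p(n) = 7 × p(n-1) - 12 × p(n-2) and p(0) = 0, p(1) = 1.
Recurrence: p(n) = 7 × p(n-1) - 12 × p(n-2), initial: p(0) = 0, p(1) = 1.
Characteristic equation: r² - 7r + 12 = 0, which factors as (r - 4)(r - 3) = 0, so r = 4, 3. General solution p(n) = A·4ⁿ + B·3ⁿ. From p(0) = 0: A + B = 0. From p(1) = 1: 4A + 3B = 1. Solving gives A = 1, B = -1.

p(n) = 4ⁿ - 3ⁿ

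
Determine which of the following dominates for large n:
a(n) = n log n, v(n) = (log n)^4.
Comparing growth rates:
Growth-rate hierarchy: log n ≺ any polynomial ≺ any exponential cⁿ (c>1) ≺ n! ≺ nⁿ.
polynomial degree 1 (with log factor) dominates polylogarithmic (log n)^4 asymptotically.

a(n) grows faster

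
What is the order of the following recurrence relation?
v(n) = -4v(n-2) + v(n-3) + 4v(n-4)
The order is the largest lag k for which v(n-k) appears. Here the deepest term is v(n-4), so the order is 4.

Order 4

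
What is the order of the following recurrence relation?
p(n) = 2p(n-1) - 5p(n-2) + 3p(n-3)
The order is the largest lag k for which p(n-k) appears. Here the deepest term is p(n-3), so the order is 3.

Order 3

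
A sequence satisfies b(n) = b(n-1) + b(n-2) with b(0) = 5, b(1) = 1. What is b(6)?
Computing the sequence terms:
5, 1, 6, 7, 13, 20, 33

33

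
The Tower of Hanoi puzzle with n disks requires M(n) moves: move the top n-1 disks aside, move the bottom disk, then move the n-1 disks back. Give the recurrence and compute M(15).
Moving n disks = move the top n-1 disks aside (M(n-1) moves) + move the largest disk (1 move) + move the n-1 disks back on top (M(n-1) moves), so M(n) = 2M(n-1) + 1, with M(1) = 1 (a single disk takes one move).
First terms: 1, 3, 7, 15, 31, 63, … — each is one less than a power of 2. Indeed M(n) + 1 = 2(M(n-1) + 1) with M(1) + 1 = 2, so M(n) + 1 = 2ⁿ and M(n) = 2ⁿ - 1.
Hence M(15) = 2^15 - 1 = 32768 - 1 = 32767.

M(n) = 2M(n-1) + 1, M(1) = 1; M(15) = 32767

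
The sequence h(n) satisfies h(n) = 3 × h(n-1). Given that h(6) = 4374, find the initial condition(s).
In general h(n) = 3ⁿ · h(0). At n = 6: h(0) = h(6) / 3^6 = 4374 / 729 = 6.

h(0) = 6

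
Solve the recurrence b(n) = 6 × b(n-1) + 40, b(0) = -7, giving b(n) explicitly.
Recurrence: b(n) = 6 × b(n-1) + 40, initial: b(0) = -7.
Try b(n) = A·6ⁿ + C. Substituting: A·6ⁿ + C = 6(A·6ⁿ⁻¹ + C) + 40 = A·6ⁿ + 6C + 40, so C = 6C + 40, giving C = -8. Then b(0) = A - 8 = -7 gives A = 1.

b(n) = 6ⁿ - 8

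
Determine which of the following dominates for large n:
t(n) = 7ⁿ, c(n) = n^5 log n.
Comparing growth rates:
Growth-rate hierarchy: log n ≺ any polynomial ≺ any exponential cⁿ (c>1) ≺ n! ≺ nⁿ.
exponential base 7 dominates polynomial degree 5 (with log factor) asymptotically.

t(n) grows faster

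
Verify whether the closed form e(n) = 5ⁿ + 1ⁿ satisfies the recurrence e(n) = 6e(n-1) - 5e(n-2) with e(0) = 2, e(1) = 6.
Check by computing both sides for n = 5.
From the recurrence with e(0) = 2, e(1) = 6:
  e(0) = 2, e(1) = 6, e(2) = 26, e(3) = 126, e(4) = 626, e(5) = 3126
  so the recurrence gives e(5) = 3126.
From the proposed closed form e(n) = 5ⁿ + 1ⁿ:
  e(5) = 3126.
Both sides give 3126 at n = 5, and the initial condition(s) match, so the closed form is consistent.

Yes, the closed form is correct.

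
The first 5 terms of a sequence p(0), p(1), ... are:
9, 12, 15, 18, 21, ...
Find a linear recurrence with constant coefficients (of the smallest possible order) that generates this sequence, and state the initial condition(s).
Look for the lowest-order linear relation among consecutive terms.
Observation: consecutive differences are constant (= 3).
Check at n=2: 1·12 + 3 = 15. ✓

p(n) = p(n-1) + 3, p(0) = 9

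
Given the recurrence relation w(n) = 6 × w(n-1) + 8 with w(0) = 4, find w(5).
Computing step by step:
w(0) = 4
w(1) = 6 × 4 + 8 = 32
w(2) = 6 × 32 + 8 = 200
w(3) = 6 × 200 + 8 = 1208
w(4) = 6 × 1208 + 8 = 7256
w(5) = 6 × 7256 + 8 = 43544

43544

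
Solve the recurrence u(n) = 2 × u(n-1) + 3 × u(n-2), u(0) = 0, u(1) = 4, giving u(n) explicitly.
Recurrence: u(n) = 2 × u(n-1) + 3 × u(n-2), initial: u(0) = 0, u(1) = 4.
Characteristic equation: r² - 2r - 3 = 0, which factors as (r - 3)(r + 1) = 0, so r = 3, -1. General solution u(n) = A·3ⁿ + B·(-1)ⁿ. From u(0) = 0: A + B = 0. From u(1) = 4: 3A - 1B = 4. Solving gives A = 1, B = -1.

u(n) = 3ⁿ - (-1)ⁿ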